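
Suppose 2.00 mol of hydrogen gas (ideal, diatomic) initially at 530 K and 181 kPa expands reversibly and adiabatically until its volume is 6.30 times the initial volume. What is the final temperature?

V₁ = nRT₁/P₁ = 2.00×8.314×530/181 = 48.7 L.
Adiabatic: TV^(γ−1) = const ⇒ T₂ = 530×(0.159)^0.400 = 254 K; PV^γ = const ⇒ P₂ = 13.8 kPa.

254 K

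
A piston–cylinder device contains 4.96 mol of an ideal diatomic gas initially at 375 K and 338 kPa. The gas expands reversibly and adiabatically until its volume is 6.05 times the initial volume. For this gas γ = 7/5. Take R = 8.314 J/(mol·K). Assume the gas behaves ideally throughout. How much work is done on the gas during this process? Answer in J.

V₁ = nRT₁/P₁ = 4.96×8.314×375/338 = 45.8 L.
Adiabatic: TV^(γ−1) = const ⇒ T₂ = 375×(0.165)^0.400 = 183 K; PV^γ = const ⇒ P₂ = 27.2 kPa.
ΔU = nCvΔT = 4.96×20.8×(183−375) = -19800 J.
Q = 0 for an adiabatic process, so W = −ΔU = 19800 J.
Work done on the gas = −W_by = -19800 J.

-19800 J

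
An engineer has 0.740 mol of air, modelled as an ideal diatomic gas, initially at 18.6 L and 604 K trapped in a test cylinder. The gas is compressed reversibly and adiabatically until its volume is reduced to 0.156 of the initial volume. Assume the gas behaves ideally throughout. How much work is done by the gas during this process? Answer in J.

P₁ = nRT₁/V₁ = 0.740×8.314×604/18.6 = 200 kPa.
Adiabatic: TV^(γ−1) = const ⇒ T₂ = 604×(6.41)^0.400 = 1270 K; PV^γ = const ⇒ P₂ = 2690 kPa.
ΔU = nCvΔT = 0.740×20.8×(1270−604) = 10200 J.
Q = 0 for an adiabatic process, so W = −ΔU = -10200 J.

-10200 J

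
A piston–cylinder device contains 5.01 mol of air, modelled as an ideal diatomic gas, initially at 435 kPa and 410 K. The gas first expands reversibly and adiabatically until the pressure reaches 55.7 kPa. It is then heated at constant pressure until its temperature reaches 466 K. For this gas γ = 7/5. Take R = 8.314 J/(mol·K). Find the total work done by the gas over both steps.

V₁ = nRT₁/P₁ = 5.01×8.314×410/435 = 39.3 L.
Step 1 — Adiabatic: T₂/T₁ = (P₂/P₁)^((γ−1)/γ) ⇒ T₂ = 410×(0.128)^0.286 = 228 K; V₂ = 170 L.
ΔU = nCvΔT = 5.01×20.8×(228−410) = -19000 J.
Q = 0 for an adiabatic process, so W = −ΔU = 19000 J.
State after step 1: P = 55.7 kPa, V = 170 L, T = 228 K.
Step 2 — Isobaric: P stays 55.7 kPa; V/T = const ⇒ T₂ = 466 K, V₂ = 348 L.
W = PΔV = 55.7×(348−170) kPa·L = 9920 J.
ΔU = nCvΔT = 5.01×20.8×(466−228) = 24800 J.
Q = ΔU + W = nCpΔT = 34700 J.
Net over both steps: W = 28900 J, Q = 34700 J, ΔU = 5830 J.

28900 J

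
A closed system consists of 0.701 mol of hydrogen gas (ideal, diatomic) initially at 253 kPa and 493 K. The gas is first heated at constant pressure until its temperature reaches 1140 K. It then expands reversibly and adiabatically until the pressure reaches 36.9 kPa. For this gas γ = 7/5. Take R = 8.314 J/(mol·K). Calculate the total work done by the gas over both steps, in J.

V₁ = nRT₁/P₁ = 0.701×8.314×493/253 = 11.4 L.
Step 1 — Isobaric: P stays 253 kPa; V/T = const ⇒ T₂ = 1140 K, V₂ = 26.3 L.
W = PΔV = 253×(26.3−11.4) kPa·L = 3770 J.
ΔU = nCvΔT = 0.701×20.8×(1140−493) = 9430 J.
Q = ΔU + W = nCpΔT = 13200 J.
State after step 1: P = 253 kPa, V = 26.3 L, T = 1140 K.
Step 2 — Adiabatic: T₂/T₁ = (P₂/P₁)^((γ−1)/γ) ⇒ T₂ = 1140×(0.146)^0.286 = 658 K; V₂ = 104 L.
ΔU = nCvΔT = 0.701×20.8×(658−1140) = -7030 J.
Q = 0 for an adiabatic process, so W = −ΔU = 7030 J.
Net over both steps: W = 10800 J, Q = 13200 J, ΔU = 2400 J.

10800 J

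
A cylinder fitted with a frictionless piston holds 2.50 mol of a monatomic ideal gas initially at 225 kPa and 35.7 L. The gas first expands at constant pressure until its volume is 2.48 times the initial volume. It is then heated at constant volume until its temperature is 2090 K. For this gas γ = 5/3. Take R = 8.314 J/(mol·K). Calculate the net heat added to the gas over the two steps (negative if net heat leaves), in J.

65000 J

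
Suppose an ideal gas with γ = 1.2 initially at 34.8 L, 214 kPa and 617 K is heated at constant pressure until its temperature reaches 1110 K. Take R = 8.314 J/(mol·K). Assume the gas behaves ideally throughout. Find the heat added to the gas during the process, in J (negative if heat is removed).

n = P₁V₁/(RT₁) = 214×34.8/(8.314×617) = 1.45 mol.
Isobaric: P stays 214 kPa; V/T = const ⇒ T₂ = 1110 K, V₂ = 62.6 L.
W = PΔV = 214×(62.6−34.8) kPa·L = 5950 J.
ΔU = nCvΔT = 1.45×41.6×(1110−617) = 29800 J.
Q = ΔU + W = nCpΔT = 35700 J.

35700 J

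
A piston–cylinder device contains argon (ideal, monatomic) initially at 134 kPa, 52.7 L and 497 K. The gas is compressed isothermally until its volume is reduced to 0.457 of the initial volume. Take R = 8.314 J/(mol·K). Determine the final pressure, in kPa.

Isothermal: T stays 497 K; PV = const ⇒ V₂ = 24.1 L, P₂ = 293 kPa.

293 kPa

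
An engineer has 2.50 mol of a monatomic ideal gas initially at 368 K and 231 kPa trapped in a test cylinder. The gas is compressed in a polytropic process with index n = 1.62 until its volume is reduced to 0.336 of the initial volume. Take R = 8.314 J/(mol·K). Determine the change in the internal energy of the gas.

11100 J

V₁ = nRT₁/P₁ = 2.50×8.314×368/231 = 33.1 L.
Polytropic n=1.62: T₂ = T₁(V₁/V₂)^(n−1) = 368×(2.98)^0.62 = 724 K; P₂ = P₁(V₁/V₂)^n = 1350 kPa.
For an ideal gas ΔU = nCvΔT with Cv = (3/2)R = 12.5 J/(mol·K).
ΔU = 2.50×12.5×(724−368) = 11100 J.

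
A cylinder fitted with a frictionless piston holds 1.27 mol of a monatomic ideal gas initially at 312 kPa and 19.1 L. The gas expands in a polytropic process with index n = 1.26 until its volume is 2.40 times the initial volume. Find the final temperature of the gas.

T₁ = P₁V₁/(nR) = 312×19.1/(1.27×8.314) = 564 K.
Polytropic n=1.26: T₂ = T₁(V₁/V₂)^(n−1) = 564×(0.417)^0.26 = 449 K; P₂ = P₁(V₁/V₂)^n = 104 kPa.

449 K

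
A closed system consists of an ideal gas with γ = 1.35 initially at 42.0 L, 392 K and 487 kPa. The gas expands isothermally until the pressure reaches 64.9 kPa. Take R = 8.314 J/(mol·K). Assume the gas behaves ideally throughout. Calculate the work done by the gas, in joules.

41200 J

n = P₁V₁/(RT₁) = 487×42.0/(8.314×392) = 6.28 mol.
Isothermal: T stays 392 K; PV = const ⇒ V₂ = 315 L, P₂ = 64.9 kPa.
W = nRT ln(V₂/V₁) = 6.28×8.314×392×ln(7.50) = 41200 J.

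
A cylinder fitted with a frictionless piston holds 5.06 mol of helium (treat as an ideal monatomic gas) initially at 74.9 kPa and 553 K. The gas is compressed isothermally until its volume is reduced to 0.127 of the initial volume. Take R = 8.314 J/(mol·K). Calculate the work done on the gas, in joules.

48000 J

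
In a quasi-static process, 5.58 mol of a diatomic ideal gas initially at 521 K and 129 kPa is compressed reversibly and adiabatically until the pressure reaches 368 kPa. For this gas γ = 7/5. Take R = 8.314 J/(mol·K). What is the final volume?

88.6 L

V₁ = nRT₁/P₁ = 5.58×8.314×521/129 = 187 L.
Adiabatic: T₂/T₁ = (P₂/P₁)^((γ−1)/γ) ⇒ T₂ = 521×(2.85)^0.286 = 703 K; V₂ = 88.6 L.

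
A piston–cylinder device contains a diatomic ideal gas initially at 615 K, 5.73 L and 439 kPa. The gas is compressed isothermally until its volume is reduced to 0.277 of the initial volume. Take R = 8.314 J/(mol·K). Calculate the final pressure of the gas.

Isothermal: T stays 615 K; PV = const ⇒ V₂ = 1.59 L, P₂ = 1580 kPa.

1580 kPa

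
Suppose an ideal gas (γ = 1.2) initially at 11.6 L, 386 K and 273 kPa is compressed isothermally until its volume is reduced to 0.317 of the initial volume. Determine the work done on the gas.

n = P₁V₁/(RT₁) = 273×11.6/(8.314×386) = 0.987 mol.
Isothermal: T stays 386 K; PV = const ⇒ V₂ = 3.68 L, P₂ = 861 kPa.
W = nRT ln(V₂/V₁) = 0.987×8.314×386×ln(0.317) = -3640 J.
Work done on the gas = −W_by = 3640 J.

3640 J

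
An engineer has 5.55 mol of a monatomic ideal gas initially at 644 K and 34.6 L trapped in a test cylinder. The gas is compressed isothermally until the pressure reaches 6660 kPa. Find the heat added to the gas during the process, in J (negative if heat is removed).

-60900 J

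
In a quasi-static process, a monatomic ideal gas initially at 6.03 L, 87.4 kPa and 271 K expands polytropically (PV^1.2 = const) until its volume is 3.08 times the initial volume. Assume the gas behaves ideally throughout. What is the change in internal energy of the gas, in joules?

-159 J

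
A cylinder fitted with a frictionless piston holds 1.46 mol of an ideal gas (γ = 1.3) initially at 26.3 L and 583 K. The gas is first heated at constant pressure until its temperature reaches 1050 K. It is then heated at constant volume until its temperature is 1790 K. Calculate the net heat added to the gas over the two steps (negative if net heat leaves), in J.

P₁ = nRT₁/V₁ = 1.46×8.314×583/26.3 = 269 kPa.
Step 1 — Isobaric: P stays 269 kPa; V/T = const ⇒ T₂ = 1050 K, V₂ = 47.4 L.
W = PΔV = 269×(47.4−26.3) kPa·L = 5670 J.
ΔU = nCvΔT = 1.46×27.7×(1050−583) = 18900 J.
Q = ΔU + W = nCpΔT = 24600 J.
State after step 1: P = 269 kPa, V = 47.4 L, T = 1050 K.
Step 2 — Isochoric: V stays 47.4 L; P/T = const ⇒ T₂ = 1790 K, P₂ = 459 kPa.
W = 0 (no volume change).
ΔU = nCvΔT = 1.46×27.7×(1790−1050) = 29900 J.
Q = ΔU = 29900 J.
Net over both steps: W = 5670 J, Q = 54500 J, ΔU = 48800 J.

54500 J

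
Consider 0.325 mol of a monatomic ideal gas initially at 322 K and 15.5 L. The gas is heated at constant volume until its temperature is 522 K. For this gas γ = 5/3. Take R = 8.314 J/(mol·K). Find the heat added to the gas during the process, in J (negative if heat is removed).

811 J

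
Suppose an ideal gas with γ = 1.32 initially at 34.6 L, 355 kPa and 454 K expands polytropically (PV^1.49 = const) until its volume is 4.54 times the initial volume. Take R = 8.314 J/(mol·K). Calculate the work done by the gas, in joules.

13100 J

n = P₁V₁/(RT₁) = 355×34.6/(8.314×454) = 3.25 mol.
Polytropic n=1.49: T₂ = T₁(V₁/V₂)^(n−1) = 454×(0.220)^0.49 = 216 K; P₂ = P₁(V₁/V₂)^n = 37.3 kPa.
W = (P₁V₁−P₂V₂)/(n−1) = (355×34.6−37.3×157)/0.49 = 13100 J.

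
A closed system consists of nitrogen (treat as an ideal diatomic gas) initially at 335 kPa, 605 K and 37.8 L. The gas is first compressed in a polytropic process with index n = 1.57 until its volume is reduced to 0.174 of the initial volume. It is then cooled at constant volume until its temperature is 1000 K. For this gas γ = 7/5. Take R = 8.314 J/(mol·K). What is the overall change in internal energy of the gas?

20700 J

n = P₁V₁/(RT₁) = 335×37.8/(8.314×605) = 2.52 mol.
Step 1 — Polytropic n=1.57: T₂ = T₁(V₁/V₂)^(n−1) = 605×(5.75)^0.57 = 1640 K; P₂ = P₁(V₁/V₂)^n = 5220 kPa.
W = (P₁V₁−P₂V₂)/(n−1) = (335×37.8−5220×6.58)/0.57 = -38000 J.
ΔU = nCvΔT = 2.52×20.8×(1640−605) = 54100 J.
Q = ΔU + W = 16100 J.
State after step 1: P = 5220 kPa, V = 6.58 L, T = 1640 K.
Step 2 — Isochoric: V stays 6.58 L; P/T = const ⇒ T₂ = 1000 K, P₂ = 3180 kPa.
W = 0 (no volume change).
ΔU = nCvΔT = 2.52×20.8×(1000−1640) = -33400 J.
Q = ΔU = -33400 J.
Net over both steps: W = -38000 J, Q = -17300 J, ΔU = 20700 J.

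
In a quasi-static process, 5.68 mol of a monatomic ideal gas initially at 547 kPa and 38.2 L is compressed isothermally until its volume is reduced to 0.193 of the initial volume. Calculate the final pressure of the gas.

2830 kPa

T₁ = P₁V₁/(nR) = 547×38.2/(5.68×8.314) = 442 K.
Isothermal: T stays 442 K; PV = const ⇒ V₂ = 7.37 L, P₂ = 2830 kPa.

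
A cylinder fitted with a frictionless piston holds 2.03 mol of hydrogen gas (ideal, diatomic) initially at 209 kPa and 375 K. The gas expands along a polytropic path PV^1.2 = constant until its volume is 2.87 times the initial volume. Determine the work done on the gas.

V₁ = nRT₁/P₁ = 2.03×8.314×375/209 = 30.3 L.
Polytropic n=1.2: T₂ = T₁(V₁/V₂)^(n−1) = 375×(0.348)^0.20 = 304 K; P₂ = P₁(V₁/V₂)^n = 59.0 kPa.
W = (P₁V₁−P₂V₂)/(n−1) = (209×30.3−59.0×86.9)/0.20 = 6020 J.
Work done on the gas = −W_by = -6020 J.

-6020 J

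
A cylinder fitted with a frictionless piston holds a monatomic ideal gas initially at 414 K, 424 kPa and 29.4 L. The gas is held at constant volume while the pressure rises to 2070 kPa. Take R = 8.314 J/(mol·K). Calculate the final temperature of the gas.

2020 K

Isochoric: V stays 29.4 L; P/T = const ⇒ T₂ = 2020 K, P₂ = 2070 kPa.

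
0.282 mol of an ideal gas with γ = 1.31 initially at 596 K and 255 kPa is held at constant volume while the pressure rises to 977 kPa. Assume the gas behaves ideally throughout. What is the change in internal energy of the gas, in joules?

V₁ = nRT₁/P₁ = 0.282×8.314×596/255 = 5.48 L.
Isochoric: V stays 5.48 L; P/T = const ⇒ T₂ = 2280 K, P₂ = 977 kPa.
For an ideal gas ΔU = nCvΔT with Cv = R/(γ−1) = 26.8 J/(mol·K).
ΔU = 0.282×26.8×(2280−596) = 12800 J.

12800 J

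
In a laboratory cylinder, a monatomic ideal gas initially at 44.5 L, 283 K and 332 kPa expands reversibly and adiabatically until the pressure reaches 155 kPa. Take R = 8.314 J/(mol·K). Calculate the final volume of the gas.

Adiabatic: T₂/T₁ = (P₂/P₁)^((γ−1)/γ) ⇒ T₂ = 283×(0.467)^0.400 = 209 K; V₂ = 70.3 L.

70.3 L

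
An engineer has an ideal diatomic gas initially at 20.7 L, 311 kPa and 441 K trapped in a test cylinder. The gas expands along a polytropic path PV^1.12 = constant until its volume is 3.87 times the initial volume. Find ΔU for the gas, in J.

n = P₁V₁/(RT₁) = 311×20.7/(8.314×441) = 1.76 mol.
Polytropic n=1.12: T₂ = T₁(V₁/V₂)^(n−1) = 441×(0.258)^0.12 = 375 K; P₂ = P₁(V₁/V₂)^n = 68.3 kPa.
For an ideal gas ΔU = nCvΔT with Cv = (5/2)R = 20.8 J/(mol·K).
ΔU = 1.76×20.8×(375−441) = -2410 J.

-2410 J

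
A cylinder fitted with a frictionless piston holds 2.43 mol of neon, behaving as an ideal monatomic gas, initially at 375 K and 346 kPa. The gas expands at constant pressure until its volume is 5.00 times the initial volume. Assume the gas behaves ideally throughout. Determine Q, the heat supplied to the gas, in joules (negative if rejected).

75800 J

V₁ = nRT₁/P₁ = 2.43×8.314×375/346 = 21.9 L.
Isobaric: P stays 346 kPa; V/T = const ⇒ T₂ = 1880 K, V₂ = 109 L.
W = PΔV = 346×(109−21.9) kPa·L = 30300 J.
ΔU = nCvΔT = 2.43×12.5×(1880−375) = 45500 J.
Q = ΔU + W = nCpΔT = 75800 J.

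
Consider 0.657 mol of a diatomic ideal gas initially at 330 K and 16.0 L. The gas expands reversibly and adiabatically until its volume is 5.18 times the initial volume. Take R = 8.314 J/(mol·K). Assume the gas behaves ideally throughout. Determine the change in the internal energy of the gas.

-2170 J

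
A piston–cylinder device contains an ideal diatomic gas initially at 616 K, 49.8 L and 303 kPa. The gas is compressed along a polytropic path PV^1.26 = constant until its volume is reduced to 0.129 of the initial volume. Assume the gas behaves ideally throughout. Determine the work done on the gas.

n = P₁V₁/(RT₁) = 303×49.8/(8.314×616) = 2.95 mol.
Polytropic n=1.26: T₂ = T₁(V₁/V₂)^(n−1) = 616×(7.75)^0.26 = 1050 K; P₂ = P₁(V₁/V₂)^n = 4000 kPa.
W = (P₁V₁−P₂V₂)/(n−1) = (303×49.8−4000×6.42)/0.26 = -40800 J.
Work done on the gas = −W_by = 40800 J.

40800 J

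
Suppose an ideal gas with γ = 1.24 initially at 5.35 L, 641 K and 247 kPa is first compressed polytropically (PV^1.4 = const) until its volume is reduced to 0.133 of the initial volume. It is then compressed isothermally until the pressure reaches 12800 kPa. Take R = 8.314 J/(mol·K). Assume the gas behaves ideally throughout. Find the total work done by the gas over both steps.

-7430 J

n = P₁V₁/(RT₁) = 247×5.35/(8.314×641) = 0.248 mol.
Step 1 — Polytropic n=1.4: T₂ = T₁(V₁/V₂)^(n−1) = 641×(7.52)^0.40 = 1440 K; P₂ = P₁(V₁/V₂)^n = 4160 kPa.
W = (P₁V₁−P₂V₂)/(n−1) = (247×5.35−4160×0.712)/0.40 = -4100 J.
ΔU = nCvΔT = 0.248×34.6×(1440−641) = 6830 J.
Q = ΔU + W = 2730 J.
State after step 1: P = 4160 kPa, V = 0.712 L, T = 1440 K.
Step 2 — Isothermal: T stays 1440 K; PV = const ⇒ V₂ = 0.231 L, P₂ = 12800 kPa.
ΔU = 0 (ideal gas, T constant).
W = nRT ln(V₂/V₁) = 0.248×8.314×1440×ln(0.325) = -3330 J.
Q = ΔU + W = -3330 J.
Net over both steps: W = -7430 J, Q = -594 J, ΔU = 6830 J.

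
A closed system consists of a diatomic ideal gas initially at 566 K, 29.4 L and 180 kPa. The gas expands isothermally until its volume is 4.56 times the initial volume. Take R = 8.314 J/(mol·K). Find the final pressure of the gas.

39.5 kPa

Isothermal: T stays 566 K; PV = const ⇒ V₂ = 134 L, P₂ = 39.5 kPa.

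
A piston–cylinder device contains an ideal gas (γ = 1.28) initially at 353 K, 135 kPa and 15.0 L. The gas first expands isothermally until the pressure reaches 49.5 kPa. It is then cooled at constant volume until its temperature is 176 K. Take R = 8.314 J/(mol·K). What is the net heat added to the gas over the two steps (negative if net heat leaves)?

n = P₁V₁/(RT₁) = 135×15.0/(8.314×353) = 0.690 mol.
Step 1 — Isothermal: T stays 353 K; PV = const ⇒ V₂ = 40.9 L, P₂ = 49.5 kPa.
ΔU = 0 (ideal gas, T constant).
W = nRT ln(V₂/V₁) = 0.690×8.314×353×ln(2.73) = 2030 J.
Q = ΔU + W = 2030 J.
State after step 1: P = 49.5 kPa, V = 40.9 L, T = 353 K.
Step 2 — Isochoric: V stays 40.9 L; P/T = const ⇒ T₂ = 176 K, P₂ = 24.7 kPa.
W = 0 (no volume change).
ΔU = nCvΔT = 0.690×29.7×(176−353) = -3630 J.
Q = ΔU = -3630 J.
Net over both steps: W = 2030 J, Q = -1590 J, ΔU = -3630 J.

-1590 J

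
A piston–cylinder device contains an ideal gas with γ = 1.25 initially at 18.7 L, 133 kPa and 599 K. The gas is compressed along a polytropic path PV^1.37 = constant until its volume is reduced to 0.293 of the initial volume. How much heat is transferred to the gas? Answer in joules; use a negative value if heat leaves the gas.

1850 J

n = P₁V₁/(RT₁) = 133×18.7/(8.314×599) = 0.499 mol.
Polytropic n=1.37: T₂ = T₁(V₁/V₂)^(n−1) = 599×(3.41)^0.37 = 943 K; P₂ = P₁(V₁/V₂)^n = 715 kPa.
W = (P₁V₁−P₂V₂)/(n−1) = (133×18.7−715×5.48)/0.37 = -3860 J.
ΔU = nCvΔT = 0.499×33.3×(943−599) = 5720 J.
Q = ΔU + W = 1850 J.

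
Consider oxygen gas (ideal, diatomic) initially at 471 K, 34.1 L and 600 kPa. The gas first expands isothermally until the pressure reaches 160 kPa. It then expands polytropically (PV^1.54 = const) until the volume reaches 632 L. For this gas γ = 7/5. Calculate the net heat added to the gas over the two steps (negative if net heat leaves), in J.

19400 J

n = P₁V₁/(RT₁) = 600×34.1/(8.314×471) = 5.22 mol.
Step 1 — Isothermal: T stays 471 K; PV = const ⇒ V₂ = 128 L, P₂ = 160 kPa.
ΔU = 0 (ideal gas, T constant).
W = nRT ln(V₂/V₁) = 5.22×8.314×471×ln(3.75) = 27000 J.
Q = ΔU + W = 27000 J.
State after step 1: P = 160 kPa, V = 128 L, T = 471 K.
Step 2 — Polytropic n=1.54: T₂ = T₁(V₁/V₂)^(n−1) = 471×(0.202)^0.54 = 199 K; P₂ = P₁(V₁/V₂)^n = 13.7 kPa.
W = (P₁V₁−P₂V₂)/(n−1) = (160×128−13.7×632)/0.54 = 21900 J.
ΔU = nCvΔT = 5.22×20.8×(199−471) = -29600 J.
Q = ΔU + W = -7670 J.
Net over both steps: W = 48900 J, Q = 19400 J, ΔU = -29600 J.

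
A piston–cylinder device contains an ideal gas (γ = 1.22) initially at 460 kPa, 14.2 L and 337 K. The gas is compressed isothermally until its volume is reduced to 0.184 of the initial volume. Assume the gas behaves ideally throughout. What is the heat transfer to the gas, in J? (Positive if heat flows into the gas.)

-11100 J

n = P₁V₁/(RT₁) = 460×14.2/(8.314×337) = 2.33 mol.
Isothermal: T stays 337 K; PV = const ⇒ V₂ = 2.61 L, P₂ = 2500 kPa.
ΔU = 0 (ideal gas, T constant).
W = nRT ln(V₂/V₁) = 2.33×8.314×337×ln(0.184) = -11100 J.
Q = ΔU + W = -11100 J.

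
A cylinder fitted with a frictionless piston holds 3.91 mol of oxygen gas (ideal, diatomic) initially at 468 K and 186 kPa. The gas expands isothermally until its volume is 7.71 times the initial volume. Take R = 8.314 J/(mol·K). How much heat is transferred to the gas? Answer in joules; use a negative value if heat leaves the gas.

31100 J

V₁ = nRT₁/P₁ = 3.91×8.314×468/186 = 81.8 L.
Isothermal: T stays 468 K; PV = const ⇒ V₂ = 631 L, P₂ = 24.1 kPa.
ΔU = 0 (ideal gas, T constant).
W = nRT ln(V₂/V₁) = 3.91×8.314×468×ln(7.71) = 31100 J.
Q = ΔU + W = 31100 J.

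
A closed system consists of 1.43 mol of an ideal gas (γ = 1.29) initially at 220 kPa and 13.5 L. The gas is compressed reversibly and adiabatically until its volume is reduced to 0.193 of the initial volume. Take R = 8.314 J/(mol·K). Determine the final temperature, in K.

403 K

T₁ = P₁V₁/(nR) = 220×13.5/(1.43×8.314) = 250 K.
Adiabatic: TV^(γ−1) = const ⇒ T₂ = 250×(5.18)^0.290 = 403 K; PV^γ = const ⇒ P₂ = 1840 kPa.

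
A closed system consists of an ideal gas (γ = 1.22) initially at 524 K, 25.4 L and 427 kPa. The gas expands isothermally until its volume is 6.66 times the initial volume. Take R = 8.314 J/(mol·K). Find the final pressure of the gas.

Isothermal: T stays 524 K; PV = const ⇒ V₂ = 169 L, P₂ = 64.1 kPa.

64.1 kPa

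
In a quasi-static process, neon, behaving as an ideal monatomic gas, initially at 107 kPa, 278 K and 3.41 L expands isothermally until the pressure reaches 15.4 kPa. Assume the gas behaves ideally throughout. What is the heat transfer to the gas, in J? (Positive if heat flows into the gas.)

n = P₁V₁/(RT₁) = 107×3.41/(8.314×278) = 0.158 mol.
Isothermal: T stays 278 K; PV = const ⇒ V₂ = 23.7 L, P₂ = 15.4 kPa.
ΔU = 0 (ideal gas, T constant).
W = nRT ln(V₂/V₁) = 0.158×8.314×278×ln(6.95) = 707 J.
Q = ΔU + W = 707 J.

707 J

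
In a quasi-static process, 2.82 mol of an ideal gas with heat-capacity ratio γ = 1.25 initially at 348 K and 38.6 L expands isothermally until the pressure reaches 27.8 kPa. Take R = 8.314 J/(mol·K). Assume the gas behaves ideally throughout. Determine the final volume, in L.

P₁ = nRT₁/V₁ = 2.82×8.314×348/38.6 = 211 kPa.
Isothermal: T stays 348 K; PV = const ⇒ V₂ = 293 L, P₂ = 27.8 kPa.

293 L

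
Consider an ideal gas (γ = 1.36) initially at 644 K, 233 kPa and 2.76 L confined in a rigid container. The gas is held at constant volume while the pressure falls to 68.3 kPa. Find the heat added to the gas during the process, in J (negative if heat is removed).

-1260 J

n = P₁V₁/(RT₁) = 233×2.76/(8.314×644) = 0.120 mol.
Isochoric: V stays 2.76 L; P/T = const ⇒ T₂ = 189 K, P₂ = 68.3 kPa.
W = 0 (no volume change).
ΔU = nCvΔT = 0.120×23.1×(189−644) = -1260 J.
Q = ΔU = -1260 J.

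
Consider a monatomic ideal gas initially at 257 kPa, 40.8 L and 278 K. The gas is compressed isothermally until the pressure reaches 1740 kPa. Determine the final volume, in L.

6.03 L

Isothermal: T stays 278 K; PV = const ⇒ V₂ = 6.03 L, P₂ = 1740 kPa.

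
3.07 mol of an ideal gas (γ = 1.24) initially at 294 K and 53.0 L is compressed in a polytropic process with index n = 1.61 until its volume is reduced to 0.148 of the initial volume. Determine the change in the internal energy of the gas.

P₁ = nRT₁/V₁ = 3.07×8.314×294/53.0 = 142 kPa.
Polytropic n=1.61: T₂ = T₁(V₁/V₂)^(n−1) = 294×(6.76)^0.61 = 943 K; P₂ = P₁(V₁/V₂)^n = 3070 kPa.
For an ideal gas ΔU = nCvΔT with Cv = R/(γ−1) = 34.6 J/(mol·K).
ΔU = 3.07×34.6×(943−294) = 69000 J.

69000 J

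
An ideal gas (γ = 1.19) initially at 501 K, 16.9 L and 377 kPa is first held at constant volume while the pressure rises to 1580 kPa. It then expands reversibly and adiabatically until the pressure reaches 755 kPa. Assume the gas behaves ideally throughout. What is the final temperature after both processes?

1870 K

n = P₁V₁/(RT₁) = 377×16.9/(8.314×501) = 1.53 mol.
Step 1 — Isochoric: V stays 16.9 L; P/T = const ⇒ T₂ = 2100 K, P₂ = 1580 kPa.
W = 0 (no volume change).
ΔU = nCvΔT = 1.53×43.8×(2100−501) = 107000 J.
Q = ΔU = 107000 J.
State after step 1: P = 1580 kPa, V = 16.9 L, T = 2100 K.
Step 2 — Adiabatic: T₂/T₁ = (P₂/P₁)^((γ−1)/γ) ⇒ T₂ = 2100×(0.478)^0.160 = 1870 K; V₂ = 31.4 L.
ΔU = nCvΔT = 1.53×43.8×(1870−2100) = -15600 J.
Q = 0 for an adiabatic process, so W = −ΔU = 15600 J.
Net over both steps: W = 15600 J, Q = 107000 J, ΔU = 91400 J.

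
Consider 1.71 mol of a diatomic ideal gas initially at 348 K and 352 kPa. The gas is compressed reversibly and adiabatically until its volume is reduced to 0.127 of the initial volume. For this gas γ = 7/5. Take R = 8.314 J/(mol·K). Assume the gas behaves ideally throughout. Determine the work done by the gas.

V₁ = nRT₁/P₁ = 1.71×8.314×348/352 = 14.1 L.
Adiabatic: TV^(γ−1) = const ⇒ T₂ = 348×(7.87)^0.400 = 794 K; PV^γ = const ⇒ P₂ = 6330 kPa.
ΔU = nCvΔT = 1.71×20.8×(794−348) = 15900 J.
Q = 0 for an adiabatic process, so W = −ΔU = -15900 J.

-15900 J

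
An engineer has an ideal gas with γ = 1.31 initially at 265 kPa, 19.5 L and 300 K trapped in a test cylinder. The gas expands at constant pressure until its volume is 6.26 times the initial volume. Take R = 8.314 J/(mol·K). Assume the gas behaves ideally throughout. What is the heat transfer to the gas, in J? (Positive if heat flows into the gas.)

n = P₁V₁/(RT₁) = 265×19.5/(8.314×300) = 2.07 mol.
Isobaric: P stays 265 kPa; V/T = const ⇒ T₂ = 1880 K, V₂ = 122 L.
W = PΔV = 265×(122−19.5) kPa·L = 27200 J.
ΔU = nCvΔT = 2.07×26.8×(1880−300) = 87700 J.
Q = ΔU + W = nCpΔT = 115000 J.

115000 J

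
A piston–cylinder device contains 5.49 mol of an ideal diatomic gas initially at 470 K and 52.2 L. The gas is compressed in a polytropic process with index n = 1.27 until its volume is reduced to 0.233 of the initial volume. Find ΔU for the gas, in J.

25800 J

P₁ = nRT₁/V₁ = 5.49×8.314×470/52.2 = 411 kPa.
Polytropic n=1.27: T₂ = T₁(V₁/V₂)^(n−1) = 470×(4.29)^0.27 = 696 K; P₂ = P₁(V₁/V₂)^n = 2610 kPa.
For an ideal gas ΔU = nCvΔT with Cv = (5/2)R = 20.8 J/(mol·K).
ΔU = 5.49×20.8×(696−470) = 25800 J.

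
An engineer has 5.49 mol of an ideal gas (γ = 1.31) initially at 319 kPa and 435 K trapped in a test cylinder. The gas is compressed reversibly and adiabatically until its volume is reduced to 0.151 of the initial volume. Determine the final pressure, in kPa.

3800 kPa

V₁ = nRT₁/P₁ = 5.49×8.314×435/319 = 62.2 L.
Adiabatic: TV^(γ−1) = const ⇒ T₂ = 435×(6.62)^0.310 = 782 K; PV^γ = const ⇒ P₂ = 3800 kPa.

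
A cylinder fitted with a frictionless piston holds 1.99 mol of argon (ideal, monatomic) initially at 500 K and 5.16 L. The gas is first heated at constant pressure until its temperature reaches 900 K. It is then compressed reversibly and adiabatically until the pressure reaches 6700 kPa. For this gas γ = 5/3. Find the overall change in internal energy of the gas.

27200 J

P₁ = nRT₁/V₁ = 1.99×8.314×500/5.16 = 1600 kPa.
Step 1 — Isobaric: P stays 1600 kPa; V/T = const ⇒ T₂ = 900 K, V₂ = 9.29 L.
W = PΔV = 1600×(9.29−5.16) kPa·L = 6620 J.
ΔU = nCvΔT = 1.99×12.5×(900−500) = 9930 J.
Q = ΔU + W = nCpΔT = 16500 J.
State after step 1: P = 1600 kPa, V = 9.29 L, T = 900 K.
Step 2 — Adiabatic: T₂/T₁ = (P₂/P₁)^((γ−1)/γ) ⇒ T₂ = 900×(4.18)^0.400 = 1590 K; V₂ = 3.94 L.
ΔU = nCvΔT = 1.99×12.5×(1590−900) = 17200 J.
Q = 0 for an adiabatic process, so W = −ΔU = -17200 J.
Net over both steps: W = -10600 J, Q = 16500 J, ΔU = 27200 J.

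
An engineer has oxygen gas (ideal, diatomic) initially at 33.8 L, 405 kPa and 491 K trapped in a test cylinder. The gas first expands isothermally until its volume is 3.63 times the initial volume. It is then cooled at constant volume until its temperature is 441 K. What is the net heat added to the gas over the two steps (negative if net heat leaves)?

n = P₁V₁/(RT₁) = 405×33.8/(8.314×491) = 3.35 mol.
Step 1 — Isothermal: T stays 491 K; PV = const ⇒ V₂ = 123 L, P₂ = 112 kPa.
ΔU = 0 (ideal gas, T constant).
W = nRT ln(V₂/V₁) = 3.35×8.314×491×ln(3.63) = 17600 J.
Q = ΔU + W = 17600 J.
State after step 1: P = 112 kPa, V = 123 L, T = 491 K.
Step 2 — Isochoric: V stays 123 L; P/T = const ⇒ T₂ = 441 K, P₂ = 100 kPa.
W = 0 (no volume change).
ΔU = nCvΔT = 3.35×20.8×(441−491) = -3480 J.
Q = ΔU = -3480 J.
Net over both steps: W = 17600 J, Q = 14200 J, ΔU = -3480 J.

14200 J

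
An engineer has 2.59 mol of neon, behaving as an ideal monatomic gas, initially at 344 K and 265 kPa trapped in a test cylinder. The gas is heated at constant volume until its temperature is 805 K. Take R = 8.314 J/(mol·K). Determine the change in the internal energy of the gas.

14900 J

V₁ = nRT₁/P₁ = 2.59×8.314×344/265 = 28.0 L.
Isochoric: V stays 28.0 L; P/T = const ⇒ T₂ = 805 K, P₂ = 620 kPa.
For an ideal gas ΔU = nCvΔT with Cv = (3/2)R = 12.5 J/(mol·K).
ΔU = 2.59×12.5×(805−344) = 14900 J.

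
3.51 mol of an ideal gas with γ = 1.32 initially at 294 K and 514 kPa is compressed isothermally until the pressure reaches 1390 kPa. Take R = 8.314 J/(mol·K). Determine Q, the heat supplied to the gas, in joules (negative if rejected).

-8540 J

V₁ = nRT₁/P₁ = 3.51×8.314×294/514 = 16.7 L.
Isothermal: T stays 294 K; PV = const ⇒ V₂ = 6.17 L, P₂ = 1390 kPa.
ΔU = 0 (ideal gas, T constant).
W = nRT ln(V₂/V₁) = 3.51×8.314×294×ln(0.370) = -8540 J.
Q = ΔU + W = -8540 J.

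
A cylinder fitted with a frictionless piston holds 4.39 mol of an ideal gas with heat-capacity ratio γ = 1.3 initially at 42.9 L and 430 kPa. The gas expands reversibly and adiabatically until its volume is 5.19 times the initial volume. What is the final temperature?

T₁ = P₁V₁/(nR) = 430×42.9/(4.39×8.314) = 505 K.
Adiabatic: TV^(γ−1) = const ⇒ T₂ = 505×(0.193)^0.300 = 308 K; PV^γ = const ⇒ P₂ = 50.6 kPa.

308 K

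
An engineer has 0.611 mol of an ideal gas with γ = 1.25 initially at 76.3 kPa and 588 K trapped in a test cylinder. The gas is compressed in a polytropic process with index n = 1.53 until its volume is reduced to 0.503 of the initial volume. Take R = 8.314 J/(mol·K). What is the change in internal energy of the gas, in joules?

5250 J

V₁ = nRT₁/P₁ = 0.611×8.314×588/76.3 = 39.1 L.
Polytropic n=1.53: T₂ = T₁(V₁/V₂)^(n−1) = 588×(1.99)^0.53 = 846 K; P₂ = P₁(V₁/V₂)^n = 218 kPa.
For an ideal gas ΔU = nCvΔT with Cv = R/(γ−1) = 33.3 J/(mol·K).
ΔU = 0.611×33.3×(846−588) = 5250 J.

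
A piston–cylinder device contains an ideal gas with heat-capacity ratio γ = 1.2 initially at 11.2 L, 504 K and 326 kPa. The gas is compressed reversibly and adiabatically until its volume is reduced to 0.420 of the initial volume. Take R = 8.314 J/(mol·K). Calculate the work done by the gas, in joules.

-3460 J

n = P₁V₁/(RT₁) = 326×11.2/(8.314×504) = 0.871 mol.
Adiabatic: TV^(γ−1) = const ⇒ T₂ = 504×(2.38)^0.200 = 599 K; PV^γ = const ⇒ P₂ = 923 kPa.
ΔU = nCvΔT = 0.871×41.6×(599−504) = 3460 J.
Q = 0 for an adiabatic process, so W = −ΔU = -3460 J.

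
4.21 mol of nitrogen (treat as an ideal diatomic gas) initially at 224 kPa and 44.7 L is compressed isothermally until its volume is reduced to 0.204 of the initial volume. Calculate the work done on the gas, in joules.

15900 J

T₁ = P₁V₁/(nR) = 224×44.7/(4.21×8.314) = 286 K.
Isothermal: T stays 286 K; PV = const ⇒ V₂ = 9.12 L, P₂ = 1100 kPa.
W = nRT ln(V₂/V₁) = 4.21×8.314×286×ln(0.204) = -15900 J.
Work done on the gas = −W_by = 15900 J.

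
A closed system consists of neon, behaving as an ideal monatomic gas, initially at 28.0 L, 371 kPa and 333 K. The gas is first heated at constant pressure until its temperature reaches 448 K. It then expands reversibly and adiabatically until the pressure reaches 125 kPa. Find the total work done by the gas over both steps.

11000 J

n = P₁V₁/(RT₁) = 371×28.0/(8.314×333) = 3.75 mol.
Step 1 — Isobaric: P stays 371 kPa; V/T = const ⇒ T₂ = 448 K, V₂ = 37.7 L.
W = PΔV = 371×(37.7−28.0) kPa·L = 3590 J.
ΔU = nCvΔT = 3.75×12.5×(448−333) = 5380 J.
Q = ΔU + W = nCpΔT = 8970 J.
State after step 1: P = 371 kPa, V = 37.7 L, T = 448 K.
Step 2 — Adiabatic: T₂/T₁ = (P₂/P₁)^((γ−1)/γ) ⇒ T₂ = 448×(0.337)^0.400 = 290 K; V₂ = 72.4 L.
ΔU = nCvΔT = 3.75×12.5×(290−448) = -7400 J.
Q = 0 for an adiabatic process, so W = −ΔU = 7400 J.
Net over both steps: W = 11000 J, Q = 8970 J, ΔU = -2020 J.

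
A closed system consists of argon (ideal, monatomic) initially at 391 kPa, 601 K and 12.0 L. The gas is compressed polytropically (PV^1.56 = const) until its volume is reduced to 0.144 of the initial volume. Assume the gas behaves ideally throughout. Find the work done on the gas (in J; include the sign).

16400 J

n = P₁V₁/(RT₁) = 391×12.0/(8.314×601) = 0.939 mol.
Polytropic n=1.56: T₂ = T₁(V₁/V₂)^(n−1) = 601×(6.94)^0.56 = 1780 K; P₂ = P₁(V₁/V₂)^n = 8040 kPa.
W = (P₁V₁−P₂V₂)/(n−1) = (391×12.0−8040×1.73)/0.56 = -16400 J.
Work done on the gas = −W_by = 16400 J.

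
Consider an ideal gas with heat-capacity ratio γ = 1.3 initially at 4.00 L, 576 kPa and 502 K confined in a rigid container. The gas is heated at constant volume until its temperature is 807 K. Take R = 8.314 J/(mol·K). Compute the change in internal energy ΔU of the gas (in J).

4670 J

n = P₁V₁/(RT₁) = 576×4.00/(8.314×502) = 0.552 mol.
Isochoric: V stays 4.00 L; P/T = const ⇒ T₂ = 807 K, P₂ = 926 kPa.
For an ideal gas ΔU = nCvΔT with Cv = R/(γ−1) = 27.7 J/(mol·K).
ΔU = 0.552×27.7×(807−502) = 4670 J.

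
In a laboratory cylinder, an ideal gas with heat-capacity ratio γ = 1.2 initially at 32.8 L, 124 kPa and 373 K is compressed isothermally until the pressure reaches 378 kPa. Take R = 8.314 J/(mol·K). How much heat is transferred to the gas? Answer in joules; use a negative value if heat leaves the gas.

-4530 J

n = P₁V₁/(RT₁) = 124×32.8/(8.314×373) = 1.31 mol.
Isothermal: T stays 373 K; PV = const ⇒ V₂ = 10.8 L, P₂ = 378 kPa.
ΔU = 0 (ideal gas, T constant).
W = nRT ln(V₂/V₁) = 1.31×8.314×373×ln(0.328) = -4530 J.
Q = ΔU + W = -4530 J.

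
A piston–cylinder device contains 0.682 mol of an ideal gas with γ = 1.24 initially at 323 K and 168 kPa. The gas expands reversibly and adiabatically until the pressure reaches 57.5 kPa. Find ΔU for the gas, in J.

-1430 J

V₁ = nRT₁/P₁ = 0.682×8.314×323/168 = 10.9 L.
Adiabatic: T₂/T₁ = (P₂/P₁)^((γ−1)/γ) ⇒ T₂ = 323×(0.342)^0.194 = 262 K; V₂ = 25.9 L.
For an ideal gas ΔU = nCvΔT with Cv = R/(γ−1) = 34.6 J/(mol·K).
ΔU = 0.682×34.6×(262−323) = -1430 J.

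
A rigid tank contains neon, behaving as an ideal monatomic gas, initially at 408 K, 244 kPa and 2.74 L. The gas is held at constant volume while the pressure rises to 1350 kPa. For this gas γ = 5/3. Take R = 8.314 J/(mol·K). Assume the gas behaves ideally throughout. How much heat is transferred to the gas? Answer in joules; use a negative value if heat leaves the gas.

4550 J

n = P₁V₁/(RT₁) = 244×2.74/(8.314×408) = 0.197 mol.
Isochoric: V stays 2.74 L; P/T = const ⇒ T₂ = 2260 K, P₂ = 1350 kPa.
W = 0 (no volume change).
ΔU = nCvΔT = 0.197×12.5×(2260−408) = 4550 J.
Q = ΔU = 4550 J.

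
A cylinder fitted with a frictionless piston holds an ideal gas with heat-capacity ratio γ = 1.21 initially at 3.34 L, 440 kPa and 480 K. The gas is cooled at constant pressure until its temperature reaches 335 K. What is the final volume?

Isobaric: P stays 440 kPa; V/T = const ⇒ T₂ = 335 K, V₂ = 2.33 L.

2.33 L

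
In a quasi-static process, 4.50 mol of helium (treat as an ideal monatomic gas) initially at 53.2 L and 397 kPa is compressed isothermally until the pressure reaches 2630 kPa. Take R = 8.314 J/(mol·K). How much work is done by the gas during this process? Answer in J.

T₁ = P₁V₁/(nR) = 397×53.2/(4.50×8.314) = 565 K.
Isothermal: T stays 565 K; PV = const ⇒ V₂ = 8.03 L, P₂ = 2630 kPa.
W = nRT ln(V₂/V₁) = 4.50×8.314×565×ln(0.151) = -39900 J.

-39900 J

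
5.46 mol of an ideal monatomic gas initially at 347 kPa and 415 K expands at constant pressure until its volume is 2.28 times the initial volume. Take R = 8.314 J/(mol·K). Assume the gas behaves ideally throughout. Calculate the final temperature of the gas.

946 K

V₁ = nRT₁/P₁ = 5.46×8.314×415/347 = 54.3 L.
Isobaric: P stays 347 kPa; V/T = const ⇒ T₂ = 946 K, V₂ = 124 L.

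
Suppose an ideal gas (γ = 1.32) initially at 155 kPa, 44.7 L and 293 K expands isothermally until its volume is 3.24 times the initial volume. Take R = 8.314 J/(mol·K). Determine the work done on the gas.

n = P₁V₁/(RT₁) = 155×44.7/(8.314×293) = 2.84 mol.
Isothermal: T stays 293 K; PV = const ⇒ V₂ = 145 L, P₂ = 47.8 kPa.
W = nRT ln(V₂/V₁) = 2.84×8.314×293×ln(3.24) = 8140 J.
Work done on the gas = −W_by = -8140 J.

-8140 J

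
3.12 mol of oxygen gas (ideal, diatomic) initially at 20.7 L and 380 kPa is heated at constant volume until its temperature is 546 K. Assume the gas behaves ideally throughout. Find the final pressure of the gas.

684 kPa

T₁ = P₁V₁/(nR) = 380×20.7/(3.12×8.314) = 303 K.
Isochoric: V stays 20.7 L; P/T = const ⇒ T₂ = 546 K, P₂ = 684 kPa.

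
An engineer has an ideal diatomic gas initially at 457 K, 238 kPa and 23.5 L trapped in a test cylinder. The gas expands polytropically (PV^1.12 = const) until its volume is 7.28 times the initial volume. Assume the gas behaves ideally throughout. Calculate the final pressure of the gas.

25.8 kPa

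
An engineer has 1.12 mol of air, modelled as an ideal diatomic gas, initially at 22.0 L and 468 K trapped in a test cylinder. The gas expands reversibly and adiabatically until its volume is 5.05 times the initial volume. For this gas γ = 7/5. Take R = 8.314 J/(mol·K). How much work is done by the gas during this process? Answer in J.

P₁ = nRT₁/V₁ = 1.12×8.314×468/22.0 = 198 kPa.
Adiabatic: TV^(γ−1) = const ⇒ T₂ = 468×(0.198)^0.400 = 245 K; PV^γ = const ⇒ P₂ = 20.5 kPa.
ΔU = nCvΔT = 1.12×20.8×(245−468) = -5190 J.
Q = 0 for an adiabatic process, so W = −ΔU = 5190 J.

5190 J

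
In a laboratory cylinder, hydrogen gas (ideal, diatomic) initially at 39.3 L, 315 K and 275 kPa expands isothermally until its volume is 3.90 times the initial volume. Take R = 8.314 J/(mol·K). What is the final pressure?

70.5 kPa

Isothermal: T stays 315 K; PV = const ⇒ V₂ = 153 L, P₂ = 70.5 kPa.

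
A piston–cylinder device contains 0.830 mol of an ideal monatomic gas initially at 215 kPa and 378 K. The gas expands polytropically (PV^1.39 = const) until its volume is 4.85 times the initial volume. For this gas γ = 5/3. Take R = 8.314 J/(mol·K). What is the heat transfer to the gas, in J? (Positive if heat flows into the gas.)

V₁ = nRT₁/P₁ = 0.830×8.314×378/215 = 12.1 L.
Polytropic n=1.39: T₂ = T₁(V₁/V₂)^(n−1) = 378×(0.206)^0.39 = 204 K; P₂ = P₁(V₁/V₂)^n = 23.9 kPa.
W = (P₁V₁−P₂V₂)/(n−1) = (215×12.1−23.9×58.8)/0.39 = 3080 J.
ΔU = nCvΔT = 0.830×12.5×(204−378) = -1800 J.
Q = ΔU + W = 1280 J.

1280 J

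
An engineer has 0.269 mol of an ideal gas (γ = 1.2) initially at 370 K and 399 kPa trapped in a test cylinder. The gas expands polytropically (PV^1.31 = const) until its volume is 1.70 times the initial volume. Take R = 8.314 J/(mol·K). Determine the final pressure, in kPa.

199 kPa

V₁ = nRT₁/P₁ = 0.269×8.314×370/399 = 2.07 L.
Polytropic n=1.31: T₂ = T₁(V₁/V₂)^(n−1) = 370×(0.588)^0.31 = 314 K; P₂ = P₁(V₁/V₂)^n = 199 kPa.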